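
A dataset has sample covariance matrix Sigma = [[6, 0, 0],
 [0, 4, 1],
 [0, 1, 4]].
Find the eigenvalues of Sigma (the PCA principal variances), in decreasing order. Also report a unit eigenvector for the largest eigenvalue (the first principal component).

Step 1 — characteristic polynomial p(λ) = det(λI - Sigma) = λ³ - tr·λ² + c_1·λ - det, where tr = trace, c_1 = sum of the principal 2×2 minors, det = det(Sigma):
  tr = 6 + 4 + 4 = 14,
  c_1 = (6·4 - (0)²) + (6·4 - (0)²) + (4·4 - (1)²) = 24 + 24 + 15 = 63,
  det = 6·(4·4 - (1)²) - (0)·((0)·4 - (1)·(0)) + (0)·((0)·(1) - 4·(0)) = 6·(15) - (0)·(0) + (0)·(0) = 90.
  So p(λ) = λ³ - 14λ² + 63λ - 90.
Step 2 — look for an integer root (rational root theorem: any rational root is an integer divisor of 90). Testing λ = 3:
  p(3) = 27 - 126 + 189 - 90 = 0  ✓
  Dividing out (λ - 3): p(λ) = (λ - 3)(λ² - 11λ + 30).
Step 3 — remaining eigenvalues from the quadratic λ² - 11λ + 30 = 0:
  Δ = 11² - 4·30 = 121 - 120 = 1,  λ = (11 ± √1)/2 = (11 ± 1)/2 = 6 or 5.
  Sorted: λ_1 = 6,  λ_2 = 5,  λ_3 = 3  (check: sum = 14 = tr ✓).

Step 4 — unit eigenvector for λ_1 = 6: v spans the null space of (Sigma - λ_1 I), whose rows are
  r_1 = (0, 0, 0),  r_2 = (0, -2, 1),  r_3 = (0, 1, -2).
  v is orthogonal to every row, so take v ∝ r_2 × r_3 = ((-2)·(-2) - (1)·(1), (1)·(0) - (0)·(-2), (0)·(1) - (-2)·(0)) = (3, 0, 0).
  Rescale (divide by 3): u = (1, 0, 0).
  ||u|| = √((1)² + (0)² + (0)²) = √(1) = 1,  v_1 = u/||u|| ≈ (1, 0, 0) (||v_1|| = 1).

λ_1 = 6,  λ_2 = 5,  λ_3 = 3;  v_1 ≈ (1, 0, 0)


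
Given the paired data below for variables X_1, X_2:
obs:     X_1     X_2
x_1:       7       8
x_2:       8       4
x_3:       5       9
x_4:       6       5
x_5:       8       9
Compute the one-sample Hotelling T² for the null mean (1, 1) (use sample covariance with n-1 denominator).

Step 1 — sample mean vector:
  mean(X_1) = (7 + 8 + 5 + 6 + 8) / 5 = 34/5 = 6.8
  mean(X_2) = (8 + 4 + 9 + 5 + 9) / 5 = 35/5 = 7
  x̄ = (6.8, 7),  deviation x̄ - mu_0 = (6.8, 7) - (1, 1) = (5.8, 6).

Step 2 — sample covariance matrix, S[i,j] = (1/(n-1)) · Σ_k (x_{k,i} - mean_i) · (x_{k,j} - mean_j), divisor n-1 = 4:
  S[X_1,X_1] = ((0.2)·(0.2) + (1.2)·(1.2) + (-1.8)·(-1.8) + (-0.8)·(-0.8) + (1.2)·(1.2)) / 4 = 6.8/4 = 1.7
  S[X_1,X_2] = ((0.2)·(1) + (1.2)·(-3) + (-1.8)·(2) + (-0.8)·(-2) + (1.2)·(2)) / 4 = -3/4 = -0.75
  S[X_2,X_2] = ((1)·(1) + (-3)·(-3) + (2)·(2) + (-2)·(-2) + (2)·(2)) / 4 = 22/4 = 5.5
  S = [[1.7, -0.75],
 [-0.75, 5.5]].

Step 3 — invert S. det(S) = 1.7·5.5 - (-0.75)² = 8.7875.
  S^{-1} = (1/det) · [[d, -b], [-b, a]] = [[0.6259, 0.0853],
 [0.0853, 0.1935]].

Step 4 — quadratic form (x̄ - mu_0)^T · S^{-1} · (x̄ - mu_0):
  S^{-1} · (x̄ - mu_0) = (4.1422, 1.6558),
  (x̄ - mu_0)^T · [...] = (5.8)·(4.1422) + (6)·(1.6558) = 33.9596.

Step 5 — scale by n: T² = 5 · 33.9596 = 169.798.

T² ≈ 169.798


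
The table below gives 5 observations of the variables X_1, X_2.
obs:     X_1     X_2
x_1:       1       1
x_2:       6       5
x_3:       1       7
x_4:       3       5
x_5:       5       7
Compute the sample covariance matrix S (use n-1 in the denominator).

Step 1 — column means:
  mean(X_1) = (1 + 6 + 1 + 3 + 5) / 5 = 16/5 = 3.2
  mean(X_2) = (1 + 5 + 7 + 5 + 7) / 5 = 25/5 = 5

Step 2 — sample covariance S[i,j] = (1/(n-1)) · Σ_k (x_{k,i} - mean_i) · (x_{k,j} - mean_j), with n-1 = 4.
  S[X_1,X_1] = ((-2.2)·(-2.2) + (2.8)·(2.8) + (-2.2)·(-2.2) + (-0.2)·(-0.2) + (1.8)·(1.8)) / 4 = 20.8/4 = 5.2
  S[X_1,X_2] = ((-2.2)·(-4) + (2.8)·(0) + (-2.2)·(2) + (-0.2)·(0) + (1.8)·(2)) / 4 = 8/4 = 2
  S[X_2,X_2] = ((-4)·(-4) + (0)·(0) + (2)·(2) + (0)·(0) + (2)·(2)) / 4 = 24/4 = 6

S is symmetric (S[j,i] = S[i,j]). Assembling:

S = [[5.2, 2],
 [2, 6]]


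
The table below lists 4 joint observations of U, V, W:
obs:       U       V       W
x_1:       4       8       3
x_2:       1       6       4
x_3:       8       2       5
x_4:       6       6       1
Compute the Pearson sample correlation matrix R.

Step 1 — column means:
  mean(U) = (4 + 1 + 8 + 6) / 4 = 19/4 = 4.75
  mean(V) = (8 + 6 + 2 + 6) / 4 = 22/4 = 5.5
  mean(W) = (3 + 4 + 5 + 1) / 4 = 13/4 = 3.25

Step 2 — sample variances and covariances s[i,j] = (1/(n-1)) · Σ_k (x_{k,i} - mean_i) · (x_{k,j} - mean_j), with n-1 = 3:
  s[U,U] = ((-0.75)·(-0.75) + (-3.75)·(-3.75) + (3.25)·(3.25) + (1.25)·(1.25)) / 3 = 26.75/3 = 8.9167
  s[U,V] = ((-0.75)·(2.5) + (-3.75)·(0.5) + (3.25)·(-3.5) + (1.25)·(0.5)) / 3 = -14.5/3 = -4.8333
  s[U,W] = ((-0.75)·(-0.25) + (-3.75)·(0.75) + (3.25)·(1.75) + (1.25)·(-2.25)) / 3 = 0.25/3 = 0.0833
  s[V,V] = ((2.5)·(2.5) + (0.5)·(0.5) + (-3.5)·(-3.5) + (0.5)·(0.5)) / 3 = 19/3 = 6.3333
  s[V,W] = ((2.5)·(-0.25) + (0.5)·(0.75) + (-3.5)·(1.75) + (0.5)·(-2.25)) / 3 = -7.5/3 = -2.5
  s[W,W] = ((-0.25)·(-0.25) + (0.75)·(0.75) + (1.75)·(1.75) + (-2.25)·(-2.25)) / 3 = 8.75/3 = 2.9167
  Sample standard deviations s_i = √(s[i,i]):
  s(U) = √(8.9167) = 2.9861
  s(V) = √(6.3333) = 2.5166
  s(W) = √(2.9167) = 1.7078

Step 3 — r_{ij} = s_{ij} / (s_i · s_j):
  r[U,U] = 1 (diagonal).
  r[U,V] = -4.8333 / (2.9861 · 2.5166) = -4.8333 / 7.5148 = -0.6432
  r[U,W] = 0.0833 / (2.9861 · 1.7078) = 0.0833 / 5.0997 = 0.0163
  r[V,V] = 1 (diagonal).
  r[V,W] = -2.5 / (2.5166 · 1.7078) = -2.5 / 4.2979 = -0.5817
  r[W,W] = 1 (diagonal).

R is symmetric with unit diagonal. Assembling:

R = [[1, -0.6432, 0.0163],
 [-0.6432, 1, -0.5817],
 [0.0163, -0.5817, 1]]


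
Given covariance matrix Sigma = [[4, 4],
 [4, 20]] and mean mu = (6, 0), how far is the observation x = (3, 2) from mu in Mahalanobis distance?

Step 1 — centre the observation: (x - mu) = (-3, 2).

Step 2 — invert Sigma. det(Sigma) = 4·20 - (4)² = 64.
  Sigma^{-1} = (1/det) · [[d, -b], [-b, a]] = [[0.3125, -0.0625],
 [-0.0625, 0.0625]].

Step 3 — form the quadratic (x - mu)^T · Sigma^{-1} · (x - mu):
  Sigma^{-1} · (x - mu) = (-1.0625, 0.3125).
  (x - mu)^T · [Sigma^{-1} · (x - mu)] = (-3)·(-1.0625) + (2)·(0.3125) = 3.8125.

Step 4 — take square root: d = √(3.8125) ≈ 1.9526.

d(x, mu) = √(3.8125) ≈ 1.9526


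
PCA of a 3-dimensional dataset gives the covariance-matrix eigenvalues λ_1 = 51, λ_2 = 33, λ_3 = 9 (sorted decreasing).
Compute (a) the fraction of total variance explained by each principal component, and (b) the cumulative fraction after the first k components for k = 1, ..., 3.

Step 1 — total variance = trace(Sigma) = Σ λ_i = 51 + 33 + 9 = 93.

Step 2 — fraction explained by component i = λ_i / Σ λ:
  PC1: 51/93 = 0.5484
  PC2: 33/93 = 0.3548
  PC3: 9/93 = 0.0968

Step 3 — cumulative fraction after k components = (λ_1 + ... + λ_k) / Σ λ:
  k = 1: 51/93 = 0.5484
  k = 2: (51 + 33)/93 = 84/93 = 0.9032
  k = 3: (51 + 33 + 9)/93 = 93/93 = 1

Summary (fraction, with percent):

explained: PC1 0.5484 (54.84%), PC2 0.3548 (35.48%), PC3 0.0968 (9.68%);  cumulative: 0.5484, 0.9032, 1


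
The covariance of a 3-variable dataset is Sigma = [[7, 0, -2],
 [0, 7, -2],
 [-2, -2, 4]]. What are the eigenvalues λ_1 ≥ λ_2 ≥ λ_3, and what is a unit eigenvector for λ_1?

Step 1 — characteristic polynomial p(λ) = det(λI - Sigma) = λ³ - tr·λ² + c_1·λ - det, where tr = trace, c_1 = sum of the principal 2×2 minors, det = det(Sigma):
  tr = 7 + 7 + 4 = 18,
  c_1 = (7·7 - (0)²) + (7·4 - (-2)²) + (7·4 - (-2)²) = 49 + 24 + 24 = 97,
  det = 7·(7·4 - (-2)²) - (0)·((0)·4 - (-2)·(-2)) + (-2)·((0)·(-2) - 7·(-2)) = 7·(24) - (0)·(-4) + (-2)·(14) = 140.
  So p(λ) = λ³ - 18λ² + 97λ - 140.
Step 2 — look for an integer root (rational root theorem: any rational root is an integer divisor of 140). Testing λ = 7:
  p(7) = 343 - 882 + 679 - 140 = 0  ✓
  Dividing out (λ - 7): p(λ) = (λ - 7)(λ² - 11λ + 20).
Step 3 — remaining eigenvalues from the quadratic λ² - 11λ + 20 = 0:
  Δ = 11² - 4·20 = 121 - 80 = 41,  λ = (11 ± √41)/2 = (11 ± 6.4031)/2 ≈ 8.7016 or 2.2984.
  Sorted: λ_1 = 8.7016,  λ_2 = 7,  λ_3 = 2.2984  (check: sum = 18 = tr ✓).

Step 4 — unit eigenvector for λ_1 ≈ 8.7016: v spans the null space of (Sigma - λ_1 I), whose rows are
  r_1 = (-1.7016, 0, -2),  r_2 = (0, -1.7016, -2),  r_3 = (-2, -2, -4.7016).
  v is orthogonal to every row, so take v ∝ r_1 × r_2 = ((0)·(-2) - (-2)·(-1.7016), (-2)·(0) - (-1.7016)·(-2), (-1.7016)·(-1.7016) - (0)·(0)) ≈ (-3.4031, -3.4031, 2.8953).
  Rescale (multiply by -1 so the first nonzero entry is positive): u = (3.4031, 3.4031, -2.8953).
  ||u|| = √((3.4031)² + (3.4031)² + (-2.8953)²) = √(31.5454) ≈ 5.6165,  v_1 = u/||u|| ≈ (0.6059, 0.6059, -0.5155) (||v_1|| = 1).

λ_1 = 8.7016,  λ_2 = 7,  λ_3 = 2.2984;  v_1 ≈ (0.6059, 0.6059, -0.5155)


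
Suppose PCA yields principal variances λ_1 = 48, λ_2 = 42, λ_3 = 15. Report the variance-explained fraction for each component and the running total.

Step 1 — total variance = trace(Sigma) = Σ λ_i = 48 + 42 + 15 = 105.

Step 2 — fraction explained by component i = λ_i / Σ λ:
  PC1: 48/105 = 0.4571
  PC2: 42/105 = 0.4
  PC3: 15/105 = 0.1429

Step 3 — cumulative fraction after k components = (λ_1 + ... + λ_k) / Σ λ:
  k = 1: 48/105 = 0.4571
  k = 2: (48 + 42)/105 = 90/105 = 0.8571
  k = 3: (48 + 42 + 15)/105 = 105/105 = 1

Summary (fraction, with percent):

explained: PC1 0.4571 (45.71%), PC2 0.4 (40%), PC3 0.1429 (14.29%);  cumulative: 0.4571, 0.8571, 1


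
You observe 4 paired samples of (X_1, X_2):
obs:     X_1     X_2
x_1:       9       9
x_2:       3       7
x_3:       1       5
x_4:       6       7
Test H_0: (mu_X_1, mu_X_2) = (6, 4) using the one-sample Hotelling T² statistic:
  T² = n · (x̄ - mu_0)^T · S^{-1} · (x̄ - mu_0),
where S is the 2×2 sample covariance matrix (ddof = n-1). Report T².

Step 1 — sample mean vector:
  mean(X_1) = (9 + 3 + 1 + 6) / 4 = 19/4 = 4.75
  mean(X_2) = (9 + 7 + 5 + 7) / 4 = 28/4 = 7
  x̄ = (4.75, 7),  deviation x̄ - mu_0 = (4.75, 7) - (6, 4) = (-1.25, 3).

Step 2 — sample covariance matrix, S[i,j] = (1/(n-1)) · Σ_k (x_{k,i} - mean_i) · (x_{k,j} - mean_j), divisor n-1 = 3:
  S[X_1,X_1] = ((4.25)·(4.25) + (-1.75)·(-1.75) + (-3.75)·(-3.75) + (1.25)·(1.25)) / 3 = 36.75/3 = 12.25
  S[X_1,X_2] = ((4.25)·(2) + (-1.75)·(0) + (-3.75)·(-2) + (1.25)·(0)) / 3 = 16/3 = 5.3333
  S[X_2,X_2] = ((2)·(2) + (0)·(0) + (-2)·(-2) + (0)·(0)) / 3 = 8/3 = 2.6667
  S = [[12.25, 5.3333],
 [5.3333, 2.6667]].

Step 3 — invert S. det(S) = 12.25·2.6667 - (5.3333)² = 4.2222.
  S^{-1} = (1/det) · [[d, -b], [-b, a]] = [[0.6316, -1.2632],
 [-1.2632, 2.9013]].

Step 4 — quadratic form (x̄ - mu_0)^T · S^{-1} · (x̄ - mu_0):
  S^{-1} · (x̄ - mu_0) = (-4.5789, 10.2829),
  (x̄ - mu_0)^T · [...] = (-1.25)·(-4.5789) + (3)·(10.2829) = 36.5724.

Step 5 — scale by n: T² = 4 · 36.5724 = 146.2895.

T² ≈ 146.2895


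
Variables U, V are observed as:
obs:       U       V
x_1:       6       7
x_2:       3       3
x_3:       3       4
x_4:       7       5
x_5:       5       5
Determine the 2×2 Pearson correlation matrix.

Step 1 — column means:
  mean(U) = (6 + 3 + 3 + 7 + 5) / 5 = 24/5 = 4.8
  mean(V) = (7 + 3 + 4 + 5 + 5) / 5 = 24/5 = 4.8

Step 2 — sample variances and covariances s[i,j] = (1/(n-1)) · Σ_k (x_{k,i} - mean_i) · (x_{k,j} - mean_j), with n-1 = 4:
  s[U,U] = ((1.2)·(1.2) + (-1.8)·(-1.8) + (-1.8)·(-1.8) + (2.2)·(2.2) + (0.2)·(0.2)) / 4 = 12.8/4 = 3.2
  s[U,V] = ((1.2)·(2.2) + (-1.8)·(-1.8) + (-1.8)·(-0.8) + (2.2)·(0.2) + (0.2)·(0.2)) / 4 = 7.8/4 = 1.95
  s[V,V] = ((2.2)·(2.2) + (-1.8)·(-1.8) + (-0.8)·(-0.8) + (0.2)·(0.2) + (0.2)·(0.2)) / 4 = 8.8/4 = 2.2
  Sample standard deviations s_i = √(s[i,i]):
  s(U) = √(3.2) = 1.7889
  s(V) = √(2.2) = 1.4832

Step 3 — r_{ij} = s_{ij} / (s_i · s_j):
  r[U,U] = 1 (diagonal).
  r[U,V] = 1.95 / (1.7889 · 1.4832) = 1.95 / 2.6533 = 0.7349
  r[V,V] = 1 (diagonal).

R is symmetric with unit diagonal. Assembling:

R = [[1, 0.7349],
 [0.7349, 1]]


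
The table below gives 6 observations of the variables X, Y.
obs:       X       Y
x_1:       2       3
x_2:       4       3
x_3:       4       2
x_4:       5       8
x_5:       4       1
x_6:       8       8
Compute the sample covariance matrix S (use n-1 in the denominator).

Step 1 — column means:
  mean(X) = (2 + 4 + 4 + 5 + 4 + 8) / 6 = 27/6 = 4.5
  mean(Y) = (3 + 3 + 2 + 8 + 1 + 8) / 6 = 25/6 = 4.1667

Step 2 — sample covariance S[i,j] = (1/(n-1)) · Σ_k (x_{k,i} - mean_i) · (x_{k,j} - mean_j), with n-1 = 5.
  S[X,X] = ((-2.5)·(-2.5) + (-0.5)·(-0.5) + (-0.5)·(-0.5) + (0.5)·(0.5) + (-0.5)·(-0.5) + (3.5)·(3.5)) / 5 = 19.5/5 = 3.9
  S[X,Y] = ((-2.5)·(-1.1667) + (-0.5)·(-1.1667) + (-0.5)·(-2.1667) + (0.5)·(3.8333) + (-0.5)·(-3.1667) + (3.5)·(3.8333)) / 5 = 21.5/5 = 4.3
  S[Y,Y] = ((-1.1667)·(-1.1667) + (-1.1667)·(-1.1667) + (-2.1667)·(-2.1667) + (3.8333)·(3.8333) + (-3.1667)·(-3.1667) + (3.8333)·(3.8333)) / 5 = 46.8333/5 = 9.3667

S is symmetric (S[j,i] = S[i,j]). Assembling:

S = [[3.9, 4.3],
 [4.3, 9.3667]]


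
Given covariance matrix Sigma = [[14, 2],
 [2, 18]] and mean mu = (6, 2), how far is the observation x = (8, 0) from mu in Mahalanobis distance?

Step 1 — centre the observation: (x - mu) = (2, -2).

Step 2 — invert Sigma. det(Sigma) = 14·18 - (2)² = 248.
  Sigma^{-1} = (1/det) · [[d, -b], [-b, a]] = [[0.0726, -0.0081],
 [-0.0081, 0.0565]].

Step 3 — form the quadratic (x - mu)^T · Sigma^{-1} · (x - mu):
  Sigma^{-1} · (x - mu) = (0.1613, -0.129).
  (x - mu)^T · [Sigma^{-1} · (x - mu)] = (2)·(0.1613) + (-2)·(-0.129) = 0.5806.

Step 4 — take square root: d = √(0.5806) ≈ 0.762.

d(x, mu) = √(0.5806) ≈ 0.762


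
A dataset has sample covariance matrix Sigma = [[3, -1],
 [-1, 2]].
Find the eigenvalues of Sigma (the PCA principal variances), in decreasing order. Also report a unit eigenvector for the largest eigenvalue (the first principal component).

Step 1 — characteristic polynomial of 2×2 Sigma:
  det(Sigma - λI) = λ² - trace · λ + det = 0.
  trace = 3 + 2 = 5, det = 3·2 - (-1)² = 5.
Step 2 — discriminant:
  Δ = trace² - 4·det = 25 - 20 = 5.
Step 3 — eigenvalues:
  λ = (trace ± √Δ)/2 = (5 ± 2.2361)/2,
  λ_1 = 3.618,  λ_2 = 1.382.

Step 4 — unit eigenvector for λ_1: solve (Sigma - λ_1 I)v = 0. First row:
  (3 - 3.618)·v_x + (-1)·v_y = 0, i.e. (-0.618)·v_x + (-1)·v_y = 0,
  so v ∝ (b, λ_1 - a) = (-1, 0.618); multiply by -1 so the first entry is positive: u = (1, -0.618).
  ||u|| = √((1)² + (-0.618)²) = √(1.382) ≈ 1.1756,
  v_1 = u/||u|| ≈ (0.8507, -0.5257) (||v_1|| = 1).

λ_1 = 3.618,  λ_2 = 1.382;  v_1 ≈ (0.8507, -0.5257)


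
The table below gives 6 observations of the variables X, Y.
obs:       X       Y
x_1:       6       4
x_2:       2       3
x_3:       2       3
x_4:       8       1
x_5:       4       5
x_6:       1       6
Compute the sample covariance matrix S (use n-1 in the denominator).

Step 1 — column means:
  mean(X) = (6 + 2 + 2 + 8 + 4 + 1) / 6 = 23/6 = 3.8333
  mean(Y) = (4 + 3 + 3 + 1 + 5 + 6) / 6 = 22/6 = 3.6667

Step 2 — sample covariance S[i,j] = (1/(n-1)) · Σ_k (x_{k,i} - mean_i) · (x_{k,j} - mean_j), with n-1 = 5.
  S[X,X] = ((2.1667)·(2.1667) + (-1.8333)·(-1.8333) + (-1.8333)·(-1.8333) + (4.1667)·(4.1667) + (0.1667)·(0.1667) + (-2.8333)·(-2.8333)) / 5 = 36.8333/5 = 7.3667
  S[X,Y] = ((2.1667)·(0.3333) + (-1.8333)·(-0.6667) + (-1.8333)·(-0.6667) + (4.1667)·(-2.6667) + (0.1667)·(1.3333) + (-2.8333)·(2.3333)) / 5 = -14.3333/5 = -2.8667
  S[Y,Y] = ((0.3333)·(0.3333) + (-0.6667)·(-0.6667) + (-0.6667)·(-0.6667) + (-2.6667)·(-2.6667) + (1.3333)·(1.3333) + (2.3333)·(2.3333)) / 5 = 15.3333/5 = 3.0667

S is symmetric (S[j,i] = S[i,j]). Assembling:

S = [[7.3667, -2.8667],
 [-2.8667, 3.0667]]


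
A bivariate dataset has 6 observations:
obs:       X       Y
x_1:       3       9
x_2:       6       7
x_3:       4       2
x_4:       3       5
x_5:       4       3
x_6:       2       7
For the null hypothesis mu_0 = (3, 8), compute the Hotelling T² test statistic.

Step 1 — sample mean vector:
  mean(X) = (3 + 6 + 4 + 3 + 4 + 2) / 6 = 22/6 = 3.6667
  mean(Y) = (9 + 7 + 2 + 5 + 3 + 7) / 6 = 33/6 = 5.5
  x̄ = (3.6667, 5.5),  deviation x̄ - mu_0 = (3.6667, 5.5) - (3, 8) = (0.6667, -2.5).

Step 2 — sample covariance matrix, S[i,j] = (1/(n-1)) · Σ_k (x_{k,i} - mean_i) · (x_{k,j} - mean_j), divisor n-1 = 5:
  S[X,X] = ((-0.6667)·(-0.6667) + (2.3333)·(2.3333) + (0.3333)·(0.3333) + (-0.6667)·(-0.6667) + (0.3333)·(0.3333) + (-1.6667)·(-1.6667)) / 5 = 9.3333/5 = 1.8667
  S[X,Y] = ((-0.6667)·(3.5) + (2.3333)·(1.5) + (0.3333)·(-3.5) + (-0.6667)·(-0.5) + (0.3333)·(-2.5) + (-1.6667)·(1.5)) / 5 = -3/5 = -0.6
  S[Y,Y] = ((3.5)·(3.5) + (1.5)·(1.5) + (-3.5)·(-3.5) + (-0.5)·(-0.5) + (-2.5)·(-2.5) + (1.5)·(1.5)) / 5 = 35.5/5 = 7.1
  S = [[1.8667, -0.6],
 [-0.6, 7.1]].

Step 3 — invert S. det(S) = 1.8667·7.1 - (-0.6)² = 12.8933.
  S^{-1} = (1/det) · [[d, -b], [-b, a]] = [[0.5507, 0.0465],
 [0.0465, 0.1448]].

Step 4 — quadratic form (x̄ - mu_0)^T · S^{-1} · (x̄ - mu_0):
  S^{-1} · (x̄ - mu_0) = (0.2508, -0.3309),
  (x̄ - mu_0)^T · [...] = (0.6667)·(0.2508) + (-2.5)·(-0.3309) = 0.9945.

Step 5 — scale by n: T² = 6 · 0.9945 = 5.9669.

T² ≈ 5.9669


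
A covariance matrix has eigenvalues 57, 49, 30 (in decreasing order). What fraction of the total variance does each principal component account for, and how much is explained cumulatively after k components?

Step 1 — total variance = trace(Sigma) = Σ λ_i = 57 + 49 + 30 = 136.

Step 2 — fraction explained by component i = λ_i / Σ λ:
  PC1: 57/136 = 0.4191
  PC2: 49/136 = 0.3603
  PC3: 30/136 = 0.2206

Step 3 — cumulative fraction after k components = (λ_1 + ... + λ_k) / Σ λ:
  k = 1: 57/136 = 0.4191
  k = 2: (57 + 49)/136 = 106/136 = 0.7794
  k = 3: (57 + 49 + 30)/136 = 136/136 = 1

Summary (fraction, with percent):

explained: PC1 0.4191 (41.91%), PC2 0.3603 (36.03%), PC3 0.2206 (22.06%);  cumulative: 0.4191, 0.7794, 1


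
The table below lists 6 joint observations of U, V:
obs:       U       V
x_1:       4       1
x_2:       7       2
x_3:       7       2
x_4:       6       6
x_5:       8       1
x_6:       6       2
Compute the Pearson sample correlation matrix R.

Step 1 — column means:
  mean(U) = (4 + 7 + 7 + 6 + 8 + 6) / 6 = 38/6 = 6.3333
  mean(V) = (1 + 2 + 2 + 6 + 1 + 2) / 6 = 14/6 = 2.3333

Step 2 — sample variances and covariances s[i,j] = (1/(n-1)) · Σ_k (x_{k,i} - mean_i) · (x_{k,j} - mean_j), with n-1 = 5:
  s[U,U] = ((-2.3333)·(-2.3333) + (0.6667)·(0.6667) + (0.6667)·(0.6667) + (-0.3333)·(-0.3333) + (1.6667)·(1.6667) + (-0.3333)·(-0.3333)) / 5 = 9.3333/5 = 1.8667
  s[U,V] = ((-2.3333)·(-1.3333) + (0.6667)·(-0.3333) + (0.6667)·(-0.3333) + (-0.3333)·(3.6667) + (1.6667)·(-1.3333) + (-0.3333)·(-0.3333)) / 5 = -0.6667/5 = -0.1333
  s[V,V] = ((-1.3333)·(-1.3333) + (-0.3333)·(-0.3333) + (-0.3333)·(-0.3333) + (3.6667)·(3.6667) + (-1.3333)·(-1.3333) + (-0.3333)·(-0.3333)) / 5 = 17.3333/5 = 3.4667
  Sample standard deviations s_i = √(s[i,i]):
  s(U) = √(1.8667) = 1.3663
  s(V) = √(3.4667) = 1.8619

Step 3 — r_{ij} = s_{ij} / (s_i · s_j):
  r[U,U] = 1 (diagonal).
  r[U,V] = -0.1333 / (1.3663 · 1.8619) = -0.1333 / 2.5438 = -0.0524
  r[V,V] = 1 (diagonal).

R is symmetric with unit diagonal. Assembling:

R = [[1, -0.0524],
 [-0.0524, 1]]


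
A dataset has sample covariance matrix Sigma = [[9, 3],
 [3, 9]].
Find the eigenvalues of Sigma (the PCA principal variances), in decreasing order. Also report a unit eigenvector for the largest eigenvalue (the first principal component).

Step 1 — characteristic polynomial of 2×2 Sigma:
  det(Sigma - λI) = λ² - trace · λ + det = 0.
  trace = 9 + 9 = 18, det = 9·9 - (3)² = 72.
Step 2 — discriminant:
  Δ = trace² - 4·det = 324 - 288 = 36.
Step 3 — eigenvalues:
  λ = (trace ± √Δ)/2 = (18 ± 6)/2,
  λ_1 = 12,  λ_2 = 6.

Step 4 — unit eigenvector for λ_1: solve (Sigma - λ_1 I)v = 0. First row:
  (9 - 12)·v_x + (3)·v_y = 0, i.e. (-3)·v_x + (3)·v_y = 0,
  so v ∝ (b, λ_1 - a) = (3, 3) = u.
  ||u|| = √((3)² + (3)²) = √(18) ≈ 4.2426,
  v_1 = u/||u|| ≈ (0.7071, 0.7071) (||v_1|| = 1).

λ_1 = 12,  λ_2 = 6;  v_1 ≈ (0.7071, 0.7071)


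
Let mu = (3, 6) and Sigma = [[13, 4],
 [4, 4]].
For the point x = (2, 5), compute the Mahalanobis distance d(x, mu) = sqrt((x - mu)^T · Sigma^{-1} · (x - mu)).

Step 1 — centre the observation: (x - mu) = (-1, -1).

Step 2 — invert Sigma. det(Sigma) = 13·4 - (4)² = 36.
  Sigma^{-1} = (1/det) · [[d, -b], [-b, a]] = [[0.1111, -0.1111],
 [-0.1111, 0.3611]].

Step 3 — form the quadratic (x - mu)^T · Sigma^{-1} · (x - mu):
  Sigma^{-1} · (x - mu) = (0, -0.25).
  (x - mu)^T · [Sigma^{-1} · (x - mu)] = (-1)·(0) + (-1)·(-0.25) = 0.25.

Step 4 — take square root: d = √(0.25) ≈ 0.5.

d(x, mu) = √(0.25) ≈ 0.5


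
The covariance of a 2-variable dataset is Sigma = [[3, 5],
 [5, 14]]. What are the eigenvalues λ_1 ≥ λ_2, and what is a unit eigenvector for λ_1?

Step 1 — characteristic polynomial of 2×2 Sigma:
  det(Sigma - λI) = λ² - trace · λ + det = 0.
  trace = 3 + 14 = 17, det = 3·14 - (5)² = 17.
Step 2 — discriminant:
  Δ = trace² - 4·det = 289 - 68 = 221.
Step 3 — eigenvalues:
  λ = (trace ± √Δ)/2 = (17 ± 14.8661)/2,
  λ_1 = 15.933,  λ_2 = 1.067.

Step 4 — unit eigenvector for λ_1: solve (Sigma - λ_1 I)v = 0. First row:
  (3 - 15.933)·v_x + (5)·v_y = 0, i.e. (-12.933)·v_x + (5)·v_y = 0,
  so v ∝ (b, λ_1 - a) = (5, 12.933) = u.
  ||u|| = √((5)² + (12.933)²) = √(192.2634) ≈ 13.8659,
  v_1 = u/||u|| ≈ (0.3606, 0.9327) (||v_1|| = 1).

λ_1 = 15.933,  λ_2 = 1.067;  v_1 ≈ (0.3606, 0.9327)


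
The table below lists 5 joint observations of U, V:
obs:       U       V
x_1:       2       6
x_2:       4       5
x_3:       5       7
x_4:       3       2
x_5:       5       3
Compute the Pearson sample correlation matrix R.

Step 1 — column means:
  mean(U) = (2 + 4 + 5 + 3 + 5) / 5 = 19/5 = 3.8
  mean(V) = (6 + 5 + 7 + 2 + 3) / 5 = 23/5 = 4.6

Step 2 — sample variances and covariances s[i,j] = (1/(n-1)) · Σ_k (x_{k,i} - mean_i) · (x_{k,j} - mean_j), with n-1 = 4:
  s[U,U] = ((-1.8)·(-1.8) + (0.2)·(0.2) + (1.2)·(1.2) + (-0.8)·(-0.8) + (1.2)·(1.2)) / 4 = 6.8/4 = 1.7
  s[U,V] = ((-1.8)·(1.4) + (0.2)·(0.4) + (1.2)·(2.4) + (-0.8)·(-2.6) + (1.2)·(-1.6)) / 4 = 0.6/4 = 0.15
  s[V,V] = ((1.4)·(1.4) + (0.4)·(0.4) + (2.4)·(2.4) + (-2.6)·(-2.6) + (-1.6)·(-1.6)) / 4 = 17.2/4 = 4.3
  Sample standard deviations s_i = √(s[i,i]):
  s(U) = √(1.7) = 1.3038
  s(V) = √(4.3) = 2.0736

Step 3 — r_{ij} = s_{ij} / (s_i · s_j):
  r[U,U] = 1 (diagonal).
  r[U,V] = 0.15 / (1.3038 · 2.0736) = 0.15 / 2.7037 = 0.0555
  r[V,V] = 1 (diagonal).

R is symmetric with unit diagonal. Assembling:

R = [[1, 0.0555],
 [0.0555, 1]]


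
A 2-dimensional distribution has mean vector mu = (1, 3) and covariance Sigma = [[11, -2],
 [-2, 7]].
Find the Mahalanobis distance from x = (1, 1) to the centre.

Step 1 — centre the observation: (x - mu) = (0, -2).

Step 2 — invert Sigma. det(Sigma) = 11·7 - (-2)² = 73.
  Sigma^{-1} = (1/det) · [[d, -b], [-b, a]] = [[0.0959, 0.0274],
 [0.0274, 0.1507]].

Step 3 — form the quadratic (x - mu)^T · Sigma^{-1} · (x - mu):
  Sigma^{-1} · (x - mu) = (-0.0548, -0.3014).
  (x - mu)^T · [Sigma^{-1} · (x - mu)] = (0)·(-0.0548) + (-2)·(-0.3014) = 0.6027.

Step 4 — take square root: d = √(0.6027) ≈ 0.7764.

d(x, mu) = √(0.6027) ≈ 0.7764


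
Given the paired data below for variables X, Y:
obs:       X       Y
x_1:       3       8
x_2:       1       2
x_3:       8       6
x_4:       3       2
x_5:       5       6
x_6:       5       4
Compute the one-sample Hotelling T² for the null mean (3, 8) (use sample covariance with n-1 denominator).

Step 1 — sample mean vector:
  mean(X) = (3 + 1 + 8 + 3 + 5 + 5) / 6 = 25/6 = 4.1667
  mean(Y) = (8 + 2 + 6 + 2 + 6 + 4) / 6 = 28/6 = 4.6667
  x̄ = (4.1667, 4.6667),  deviation x̄ - mu_0 = (4.1667, 4.6667) - (3, 8) = (1.1667, -3.3333).

Step 2 — sample covariance matrix, S[i,j] = (1/(n-1)) · Σ_k (x_{k,i} - mean_i) · (x_{k,j} - mean_j), divisor n-1 = 5:
  S[X,X] = ((-1.1667)·(-1.1667) + (-3.1667)·(-3.1667) + (3.8333)·(3.8333) + (-1.1667)·(-1.1667) + (0.8333)·(0.8333) + (0.8333)·(0.8333)) / 5 = 28.8333/5 = 5.7667
  S[X,Y] = ((-1.1667)·(3.3333) + (-3.1667)·(-2.6667) + (3.8333)·(1.3333) + (-1.1667)·(-2.6667) + (0.8333)·(1.3333) + (0.8333)·(-0.6667)) / 5 = 13.3333/5 = 2.6667
  S[Y,Y] = ((3.3333)·(3.3333) + (-2.6667)·(-2.6667) + (1.3333)·(1.3333) + (-2.6667)·(-2.6667) + (1.3333)·(1.3333) + (-0.6667)·(-0.6667)) / 5 = 29.3333/5 = 5.8667
  S = [[5.7667, 2.6667],
 [2.6667, 5.8667]].

Step 3 — invert S. det(S) = 5.7667·5.8667 - (2.6667)² = 26.72.
  S^{-1} = (1/det) · [[d, -b], [-b, a]] = [[0.2196, -0.0998],
 [-0.0998, 0.2158]].

Step 4 — quadratic form (x̄ - mu_0)^T · S^{-1} · (x̄ - mu_0):
  S^{-1} · (x̄ - mu_0) = (0.5888, -0.8358),
  (x̄ - mu_0)^T · [...] = (1.1667)·(0.5888) + (-3.3333)·(-0.8358) = 3.4731.

Step 5 — scale by n: T² = 6 · 3.4731 = 20.8383.

T² ≈ 20.8383


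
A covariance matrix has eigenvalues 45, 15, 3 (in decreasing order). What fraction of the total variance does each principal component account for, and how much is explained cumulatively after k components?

Step 1 — total variance = trace(Sigma) = Σ λ_i = 45 + 15 + 3 = 63.

Step 2 — fraction explained by component i = λ_i / Σ λ:
  PC1: 45/63 = 0.7143
  PC2: 15/63 = 0.2381
  PC3: 3/63 = 0.0476

Step 3 — cumulative fraction after k components = (λ_1 + ... + λ_k) / Σ λ:
  k = 1: 45/63 = 0.7143
  k = 2: (45 + 15)/63 = 60/63 = 0.9524
  k = 3: (45 + 15 + 3)/63 = 63/63 = 1

Summary (fraction, with percent):

explained: PC1 0.7143 (71.43%), PC2 0.2381 (23.81%), PC3 0.0476 (4.76%);  cumulative: 0.7143, 0.9524, 1


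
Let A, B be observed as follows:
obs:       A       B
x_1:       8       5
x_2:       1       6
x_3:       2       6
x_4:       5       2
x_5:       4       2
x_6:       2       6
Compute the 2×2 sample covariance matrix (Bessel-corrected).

Step 1 — column means:
  mean(A) = (8 + 1 + 2 + 5 + 4 + 2) / 6 = 22/6 = 3.6667
  mean(B) = (5 + 6 + 6 + 2 + 2 + 6) / 6 = 27/6 = 4.5

Step 2 — sample covariance S[i,j] = (1/(n-1)) · Σ_k (x_{k,i} - mean_i) · (x_{k,j} - mean_j), with n-1 = 5.
  S[A,A] = ((4.3333)·(4.3333) + (-2.6667)·(-2.6667) + (-1.6667)·(-1.6667) + (1.3333)·(1.3333) + (0.3333)·(0.3333) + (-1.6667)·(-1.6667)) / 5 = 33.3333/5 = 6.6667
  S[A,B] = ((4.3333)·(0.5) + (-2.6667)·(1.5) + (-1.6667)·(1.5) + (1.3333)·(-2.5) + (0.3333)·(-2.5) + (-1.6667)·(1.5)) / 5 = -11/5 = -2.2
  S[B,B] = ((0.5)·(0.5) + (1.5)·(1.5) + (1.5)·(1.5) + (-2.5)·(-2.5) + (-2.5)·(-2.5) + (1.5)·(1.5)) / 5 = 19.5/5 = 3.9

S is symmetric (S[j,i] = S[i,j]). Assembling:

S = [[6.6667, -2.2],
 [-2.2, 3.9]]


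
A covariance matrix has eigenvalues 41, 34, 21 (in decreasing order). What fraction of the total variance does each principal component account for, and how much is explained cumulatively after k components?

Step 1 — total variance = trace(Sigma) = Σ λ_i = 41 + 34 + 21 = 96.

Step 2 — fraction explained by component i = λ_i / Σ λ:
  PC1: 41/96 = 0.4271
  PC2: 34/96 = 0.3542
  PC3: 21/96 = 0.2188

Step 3 — cumulative fraction after k components = (λ_1 + ... + λ_k) / Σ λ:
  k = 1: 41/96 = 0.4271
  k = 2: (41 + 34)/96 = 75/96 = 0.7812
  k = 3: (41 + 34 + 21)/96 = 96/96 = 1

Summary (fraction, with percent):

explained: PC1 0.4271 (42.71%), PC2 0.3542 (35.42%), PC3 0.2188 (21.88%);  cumulative: 0.4271, 0.7812, 1


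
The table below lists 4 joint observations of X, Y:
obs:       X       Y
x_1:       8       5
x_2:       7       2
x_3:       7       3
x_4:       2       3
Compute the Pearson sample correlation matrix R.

Step 1 — column means:
  mean(X) = (8 + 7 + 7 + 2) / 4 = 24/4 = 6
  mean(Y) = (5 + 2 + 3 + 3) / 4 = 13/4 = 3.25

Step 2 — sample variances and covariances s[i,j] = (1/(n-1)) · Σ_k (x_{k,i} - mean_i) · (x_{k,j} - mean_j), with n-1 = 3:
  s[X,X] = ((2)·(2) + (1)·(1) + (1)·(1) + (-4)·(-4)) / 3 = 22/3 = 7.3333
  s[X,Y] = ((2)·(1.75) + (1)·(-1.25) + (1)·(-0.25) + (-4)·(-0.25)) / 3 = 3/3 = 1
  s[Y,Y] = ((1.75)·(1.75) + (-1.25)·(-1.25) + (-0.25)·(-0.25) + (-0.25)·(-0.25)) / 3 = 4.75/3 = 1.5833
  Sample standard deviations s_i = √(s[i,i]):
  s(X) = √(7.3333) = 2.708
  s(Y) = √(1.5833) = 1.2583

Step 3 — r_{ij} = s_{ij} / (s_i · s_j):
  r[X,X] = 1 (diagonal).
  r[X,Y] = 1 / (2.708 · 1.2583) = 1 / 3.4075 = 0.2935
  r[Y,Y] = 1 (diagonal).

R is symmetric with unit diagonal. Assembling:

R = [[1, 0.2935],
 [0.2935, 1]]


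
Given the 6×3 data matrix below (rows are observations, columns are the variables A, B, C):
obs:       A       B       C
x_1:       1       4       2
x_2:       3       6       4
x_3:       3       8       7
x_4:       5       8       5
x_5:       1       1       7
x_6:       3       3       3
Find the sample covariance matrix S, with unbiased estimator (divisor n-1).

Step 1 — column means:
  mean(A) = (1 + 3 + 3 + 5 + 1 + 3) / 6 = 16/6 = 2.6667
  mean(B) = (4 + 6 + 8 + 8 + 1 + 3) / 6 = 30/6 = 5
  mean(C) = (2 + 4 + 7 + 5 + 7 + 3) / 6 = 28/6 = 4.6667

Step 2 — sample covariance S[i,j] = (1/(n-1)) · Σ_k (x_{k,i} - mean_i) · (x_{k,j} - mean_j), with n-1 = 5.
  S[A,A] = ((-1.6667)·(-1.6667) + (0.3333)·(0.3333) + (0.3333)·(0.3333) + (2.3333)·(2.3333) + (-1.6667)·(-1.6667) + (0.3333)·(0.3333)) / 5 = 11.3333/5 = 2.2667
  S[A,B] = ((-1.6667)·(-1) + (0.3333)·(1) + (0.3333)·(3) + (2.3333)·(3) + (-1.6667)·(-4) + (0.3333)·(-2)) / 5 = 16/5 = 3.2
  S[A,C] = ((-1.6667)·(-2.6667) + (0.3333)·(-0.6667) + (0.3333)·(2.3333) + (2.3333)·(0.3333) + (-1.6667)·(2.3333) + (0.3333)·(-1.6667)) / 5 = 1.3333/5 = 0.2667
  S[B,B] = ((-1)·(-1) + (1)·(1) + (3)·(3) + (3)·(3) + (-4)·(-4) + (-2)·(-2)) / 5 = 40/5 = 8
  S[B,C] = ((-1)·(-2.6667) + (1)·(-0.6667) + (3)·(2.3333) + (3)·(0.3333) + (-4)·(2.3333) + (-2)·(-1.6667)) / 5 = 4/5 = 0.8
  S[C,C] = ((-2.6667)·(-2.6667) + (-0.6667)·(-0.6667) + (2.3333)·(2.3333) + (0.3333)·(0.3333) + (2.3333)·(2.3333) + (-1.6667)·(-1.6667)) / 5 = 21.3333/5 = 4.2667

S is symmetric (S[j,i] = S[i,j]). Assembling:

S = [[2.2667, 3.2, 0.2667],
 [3.2, 8, 0.8],
 [0.2667, 0.8, 4.2667]]


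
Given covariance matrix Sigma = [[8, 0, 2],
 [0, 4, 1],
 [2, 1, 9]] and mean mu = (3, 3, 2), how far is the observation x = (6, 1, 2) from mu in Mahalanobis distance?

Step 1 — centre the observation: (x - mu) = (3, -2, 0).

Step 2 — invert Sigma (cofactor / det for 3×3, or solve directly):
  Sigma^{-1} = [[0.1326, 0.0076, -0.0303],
 [0.0076, 0.2576, -0.0303],
 [-0.0303, -0.0303, 0.1212]].

Step 3 — form the quadratic (x - mu)^T · Sigma^{-1} · (x - mu):
  Sigma^{-1} · (x - mu) = (0.3826, -0.4924, -0.0303).
  (x - mu)^T · [Sigma^{-1} · (x - mu)] = (3)·(0.3826) + (-2)·(-0.4924) + (0)·(-0.0303) = 2.1326.

Step 4 — take square root: d = √(2.1326) ≈ 1.4603.

d(x, mu) = √(2.1326) ≈ 1.4603


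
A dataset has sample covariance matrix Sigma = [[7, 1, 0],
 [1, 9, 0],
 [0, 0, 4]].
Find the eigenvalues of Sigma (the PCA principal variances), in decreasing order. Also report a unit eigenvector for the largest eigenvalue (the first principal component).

Step 1 — characteristic polynomial p(λ) = det(λI - Sigma) = λ³ - tr·λ² + c_1·λ - det, where tr = trace, c_1 = sum of the principal 2×2 minors, det = det(Sigma):
  tr = 7 + 9 + 4 = 20,
  c_1 = (7·9 - (1)²) + (7·4 - (0)²) + (9·4 - (0)²) = 62 + 28 + 36 = 126,
  det = 7·(9·4 - (0)²) - (1)·((1)·4 - (0)·(0)) + (0)·((1)·(0) - 9·(0)) = 7·(36) - (1)·(4) + (0)·(0) = 248.
  So p(λ) = λ³ - 20λ² + 126λ - 248.
Step 2 — look for an integer root (rational root theorem: any rational root is an integer divisor of 248). Testing λ = 4:
  p(4) = 64 - 320 + 504 - 248 = 0  ✓
  Dividing out (λ - 4): p(λ) = (λ - 4)(λ² - 16λ + 62).
Step 3 — remaining eigenvalues from the quadratic λ² - 16λ + 62 = 0:
  Δ = 16² - 4·62 = 256 - 248 = 8,  λ = (16 ± √8)/2 = (16 ± 2.8284)/2 ≈ 9.4142 or 6.5858.
  Sorted: λ_1 = 9.4142,  λ_2 = 6.5858,  λ_3 = 4  (check: sum = 20 = tr ✓).

Step 4 — unit eigenvector for λ_1 ≈ 9.4142: v spans the null space of (Sigma - λ_1 I), whose rows are
  r_1 = (-2.4142, 1, 0),  r_2 = (1, -0.4142, 0),  r_3 = (0, 0, -5.4142).
  v is orthogonal to every row, so take v ∝ r_1 × r_3 = ((1)·(-5.4142) - (0)·(0), (0)·(0) - (-2.4142)·(-5.4142), (-2.4142)·(0) - (1)·(0)) ≈ (-5.4142, -13.0711, 0).
  Rescale (multiply by -1 so the first nonzero entry is positive): u = (5.4142, 13.0711, 0).
  ||u|| = √((5.4142)² + (13.0711)² + (0)²) = √(200.1665) ≈ 14.148,  v_1 = u/||u|| ≈ (0.3827, 0.9239, 0) (||v_1|| = 1).

λ_1 = 9.4142,  λ_2 = 6.5858,  λ_3 = 4;  v_1 ≈ (0.3827, 0.9239, 0)


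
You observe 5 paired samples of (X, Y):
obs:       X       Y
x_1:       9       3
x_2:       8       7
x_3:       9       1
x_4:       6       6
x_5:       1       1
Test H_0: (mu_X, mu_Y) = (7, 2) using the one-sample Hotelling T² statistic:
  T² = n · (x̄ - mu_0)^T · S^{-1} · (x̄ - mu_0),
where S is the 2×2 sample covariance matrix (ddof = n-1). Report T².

Step 1 — sample mean vector:
  mean(X) = (9 + 8 + 9 + 6 + 1) / 5 = 33/5 = 6.6
  mean(Y) = (3 + 7 + 1 + 6 + 1) / 5 = 18/5 = 3.6
  x̄ = (6.6, 3.6),  deviation x̄ - mu_0 = (6.6, 3.6) - (7, 2) = (-0.4, 1.6).

Step 2 — sample covariance matrix, S[i,j] = (1/(n-1)) · Σ_k (x_{k,i} - mean_i) · (x_{k,j} - mean_j), divisor n-1 = 4:
  S[X,X] = ((2.4)·(2.4) + (1.4)·(1.4) + (2.4)·(2.4) + (-0.6)·(-0.6) + (-5.6)·(-5.6)) / 4 = 45.2/4 = 11.3
  S[X,Y] = ((2.4)·(-0.6) + (1.4)·(3.4) + (2.4)·(-2.6) + (-0.6)·(2.4) + (-5.6)·(-2.6)) / 4 = 10.2/4 = 2.55
  S[Y,Y] = ((-0.6)·(-0.6) + (3.4)·(3.4) + (-2.6)·(-2.6) + (2.4)·(2.4) + (-2.6)·(-2.6)) / 4 = 31.2/4 = 7.8
  S = [[11.3, 2.55],
 [2.55, 7.8]].

Step 3 — invert S. det(S) = 11.3·7.8 - (2.55)² = 81.6375.
  S^{-1} = (1/det) · [[d, -b], [-b, a]] = [[0.0955, -0.0312],
 [-0.0312, 0.1384]].

Step 4 — quadratic form (x̄ - mu_0)^T · S^{-1} · (x̄ - mu_0):
  S^{-1} · (x̄ - mu_0) = (-0.0882, 0.234),
  (x̄ - mu_0)^T · [...] = (-0.4)·(-0.0882) + (1.6)·(0.234) = 0.4096.

Step 5 — scale by n: T² = 5 · 0.4096 = 2.0481.

T² ≈ 2.0481


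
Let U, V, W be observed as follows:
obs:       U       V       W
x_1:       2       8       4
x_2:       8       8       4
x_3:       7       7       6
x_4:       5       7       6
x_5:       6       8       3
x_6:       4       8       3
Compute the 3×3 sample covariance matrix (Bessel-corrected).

Step 1 — column means:
  mean(U) = (2 + 8 + 7 + 5 + 6 + 4) / 6 = 32/6 = 5.3333
  mean(V) = (8 + 8 + 7 + 7 + 8 + 8) / 6 = 46/6 = 7.6667
  mean(W) = (4 + 4 + 6 + 6 + 3 + 3) / 6 = 26/6 = 4.3333

Step 2 — sample covariance S[i,j] = (1/(n-1)) · Σ_k (x_{k,i} - mean_i) · (x_{k,j} - mean_j), with n-1 = 5.
  S[U,U] = ((-3.3333)·(-3.3333) + (2.6667)·(2.6667) + (1.6667)·(1.6667) + (-0.3333)·(-0.3333) + (0.6667)·(0.6667) + (-1.3333)·(-1.3333)) / 5 = 23.3333/5 = 4.6667
  S[U,V] = ((-3.3333)·(0.3333) + (2.6667)·(0.3333) + (1.6667)·(-0.6667) + (-0.3333)·(-0.6667) + (0.6667)·(0.3333) + (-1.3333)·(0.3333)) / 5 = -1.3333/5 = -0.2667
  S[U,W] = ((-3.3333)·(-0.3333) + (2.6667)·(-0.3333) + (1.6667)·(1.6667) + (-0.3333)·(1.6667) + (0.6667)·(-1.3333) + (-1.3333)·(-1.3333)) / 5 = 3.3333/5 = 0.6667
  S[V,V] = ((0.3333)·(0.3333) + (0.3333)·(0.3333) + (-0.6667)·(-0.6667) + (-0.6667)·(-0.6667) + (0.3333)·(0.3333) + (0.3333)·(0.3333)) / 5 = 1.3333/5 = 0.2667
  S[V,W] = ((0.3333)·(-0.3333) + (0.3333)·(-0.3333) + (-0.6667)·(1.6667) + (-0.6667)·(1.6667) + (0.3333)·(-1.3333) + (0.3333)·(-1.3333)) / 5 = -3.3333/5 = -0.6667
  S[W,W] = ((-0.3333)·(-0.3333) + (-0.3333)·(-0.3333) + (1.6667)·(1.6667) + (1.6667)·(1.6667) + (-1.3333)·(-1.3333) + (-1.3333)·(-1.3333)) / 5 = 9.3333/5 = 1.8667

S is symmetric (S[j,i] = S[i,j]). Assembling:

S = [[4.6667, -0.2667, 0.6667],
 [-0.2667, 0.2667, -0.6667],
 [0.6667, -0.6667, 1.8667]]


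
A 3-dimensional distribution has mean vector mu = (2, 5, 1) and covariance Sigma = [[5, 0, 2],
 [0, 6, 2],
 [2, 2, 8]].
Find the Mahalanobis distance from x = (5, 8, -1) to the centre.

Step 1 — centre the observation: (x - mu) = (3, 3, -2).

Step 2 — invert Sigma (cofactor / det for 3×3, or solve directly):
  Sigma^{-1} = [[0.2245, 0.0204, -0.0612],
 [0.0204, 0.1837, -0.051],
 [-0.0612, -0.051, 0.1531]].

Step 3 — form the quadratic (x - mu)^T · Sigma^{-1} · (x - mu):
  Sigma^{-1} · (x - mu) = (0.8571, 0.7143, -0.6429).
  (x - mu)^T · [Sigma^{-1} · (x - mu)] = (3)·(0.8571) + (3)·(0.7143) + (-2)·(-0.6429) = 6.

Step 4 — take square root: d = √(6) ≈ 2.4495.

d(x, mu) = √(6) ≈ 2.4495


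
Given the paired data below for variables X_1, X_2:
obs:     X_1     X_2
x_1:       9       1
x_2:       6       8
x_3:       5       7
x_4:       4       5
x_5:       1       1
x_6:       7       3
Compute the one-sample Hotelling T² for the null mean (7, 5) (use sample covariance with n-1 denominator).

Step 1 — sample mean vector:
  mean(X_1) = (9 + 6 + 5 + 4 + 1 + 7) / 6 = 32/6 = 5.3333
  mean(X_2) = (1 + 8 + 7 + 5 + 1 + 3) / 6 = 25/6 = 4.1667
  x̄ = (5.3333, 4.1667),  deviation x̄ - mu_0 = (5.3333, 4.1667) - (7, 5) = (-1.6667, -0.8333).

Step 2 — sample covariance matrix, S[i,j] = (1/(n-1)) · Σ_k (x_{k,i} - mean_i) · (x_{k,j} - mean_j), divisor n-1 = 5:
  S[X_1,X_1] = ((3.6667)·(3.6667) + (0.6667)·(0.6667) + (-0.3333)·(-0.3333) + (-1.3333)·(-1.3333) + (-4.3333)·(-4.3333) + (1.6667)·(1.6667)) / 5 = 37.3333/5 = 7.4667
  S[X_1,X_2] = ((3.6667)·(-3.1667) + (0.6667)·(3.8333) + (-0.3333)·(2.8333) + (-1.3333)·(0.8333) + (-4.3333)·(-3.1667) + (1.6667)·(-1.1667)) / 5 = 0.6667/5 = 0.1333
  S[X_2,X_2] = ((-3.1667)·(-3.1667) + (3.8333)·(3.8333) + (2.8333)·(2.8333) + (0.8333)·(0.8333) + (-3.1667)·(-3.1667) + (-1.1667)·(-1.1667)) / 5 = 44.8333/5 = 8.9667
  S = [[7.4667, 0.1333],
 [0.1333, 8.9667]].

Step 3 — invert S. det(S) = 7.4667·8.9667 - (0.1333)² = 66.9333.
  S^{-1} = (1/det) · [[d, -b], [-b, a]] = [[0.134, -0.002],
 [-0.002, 0.1116]].

Step 4 — quadratic form (x̄ - mu_0)^T · S^{-1} · (x̄ - mu_0):
  S^{-1} · (x̄ - mu_0) = (-0.2216, -0.0896),
  (x̄ - mu_0)^T · [...] = (-1.6667)·(-0.2216) + (-0.8333)·(-0.0896) = 0.4441.

Step 5 — scale by n: T² = 6 · 0.4441 = 2.6643.

T² ≈ 2.6643


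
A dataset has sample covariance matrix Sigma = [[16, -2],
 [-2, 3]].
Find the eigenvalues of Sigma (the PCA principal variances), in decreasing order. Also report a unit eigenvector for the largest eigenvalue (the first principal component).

Step 1 — characteristic polynomial of 2×2 Sigma:
  det(Sigma - λI) = λ² - trace · λ + det = 0.
  trace = 16 + 3 = 19, det = 16·3 - (-2)² = 44.
Step 2 — discriminant:
  Δ = trace² - 4·det = 361 - 176 = 185.
Step 3 — eigenvalues:
  λ = (trace ± √Δ)/2 = (19 ± 13.6015)/2,
  λ_1 = 16.3007,  λ_2 = 2.6993.

Step 4 — unit eigenvector for λ_1: solve (Sigma - λ_1 I)v = 0. First row:
  (16 - 16.3007)·v_x + (-2)·v_y = 0, i.e. (-0.3007)·v_x + (-2)·v_y = 0,
  so v ∝ (b, λ_1 - a) = (-2, 0.3007); multiply by -1 so the first entry is positive: u = (2, -0.3007).
  ||u|| = √((2)² + (-0.3007)²) = √(4.0904) ≈ 2.0225,
  v_1 = u/||u|| ≈ (0.9889, -0.1487) (||v_1|| = 1).

λ_1 = 16.3007,  λ_2 = 2.6993;  v_1 ≈ (0.9889, -0.1487)


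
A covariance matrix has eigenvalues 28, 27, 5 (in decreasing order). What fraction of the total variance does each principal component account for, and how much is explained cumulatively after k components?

Step 1 — total variance = trace(Sigma) = Σ λ_i = 28 + 27 + 5 = 60.

Step 2 — fraction explained by component i = λ_i / Σ λ:
  PC1: 28/60 = 0.4667
  PC2: 27/60 = 0.45
  PC3: 5/60 = 0.0833

Step 3 — cumulative fraction after k components = (λ_1 + ... + λ_k) / Σ λ:
  k = 1: 28/60 = 0.4667
  k = 2: (28 + 27)/60 = 55/60 = 0.9167
  k = 3: (28 + 27 + 5)/60 = 60/60 = 1

Summary (fraction, with percent):

explained: PC1 0.4667 (46.67%), PC2 0.45 (45%), PC3 0.0833 (8.33%);  cumulative: 0.4667, 0.9167, 1


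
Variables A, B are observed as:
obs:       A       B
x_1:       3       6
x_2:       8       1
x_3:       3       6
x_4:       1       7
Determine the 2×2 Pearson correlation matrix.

Step 1 — column means:
  mean(A) = (3 + 8 + 3 + 1) / 4 = 15/4 = 3.75
  mean(B) = (6 + 1 + 6 + 7) / 4 = 20/4 = 5

Step 2 — sample variances and covariances s[i,j] = (1/(n-1)) · Σ_k (x_{k,i} - mean_i) · (x_{k,j} - mean_j), with n-1 = 3:
  s[A,A] = ((-0.75)·(-0.75) + (4.25)·(4.25) + (-0.75)·(-0.75) + (-2.75)·(-2.75)) / 3 = 26.75/3 = 8.9167
  s[A,B] = ((-0.75)·(1) + (4.25)·(-4) + (-0.75)·(1) + (-2.75)·(2)) / 3 = -24/3 = -8
  s[B,B] = ((1)·(1) + (-4)·(-4) + (1)·(1) + (2)·(2)) / 3 = 22/3 = 7.3333
  Sample standard deviations s_i = √(s[i,i]):
  s(A) = √(8.9167) = 2.9861
  s(B) = √(7.3333) = 2.708

Step 3 — r_{ij} = s_{ij} / (s_i · s_j):
  r[A,A] = 1 (diagonal).
  r[A,B] = -8 / (2.9861 · 2.708) = -8 / 8.0863 = -0.9893
  r[B,B] = 1 (diagonal).

R is symmetric with unit diagonal. Assembling:

R = [[1, -0.9893],
 [-0.9893, 1]]
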